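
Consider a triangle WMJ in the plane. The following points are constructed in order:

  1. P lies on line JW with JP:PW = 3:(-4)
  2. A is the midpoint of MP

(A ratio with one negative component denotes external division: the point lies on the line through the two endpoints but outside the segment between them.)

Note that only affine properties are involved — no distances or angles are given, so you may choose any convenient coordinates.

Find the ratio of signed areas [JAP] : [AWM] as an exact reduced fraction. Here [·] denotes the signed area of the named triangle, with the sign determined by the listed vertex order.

[JAP]:[AWM] = 3/4

Work in coordinates with W = (0, 0), M = (1, 0), J = (0, 1).
1. P lies on line JW with JP:PW = 3:(-4) ⇒ P = (0, 4)
2. A is the midpoint of MP ⇒ A = (1/2, 2)
2·[JAP] = 3/2, 2·[AWM] = 2
[JAP]:[AWM] = 3/2:2 = 3/4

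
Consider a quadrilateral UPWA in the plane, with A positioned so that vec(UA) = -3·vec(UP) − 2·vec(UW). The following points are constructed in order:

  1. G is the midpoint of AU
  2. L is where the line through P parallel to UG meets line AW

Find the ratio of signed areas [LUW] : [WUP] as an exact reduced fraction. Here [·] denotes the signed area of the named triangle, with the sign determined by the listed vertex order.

[LUW]:[WUP] = 5

Set U = (0, 0), P = (1, 0), W = (0, 1), A = (-3, -2); any affine frame gives the same invariant.
1. G is the midpoint of AU ⇒ G = (-3/2, -1)
2. L is where the line through P parallel to UG meets line AW ⇒ L = (-5, -4)
2·[LUW] = 5, 2·[WUP] = 1
[LUW]:[WUP] = 5:1 = 5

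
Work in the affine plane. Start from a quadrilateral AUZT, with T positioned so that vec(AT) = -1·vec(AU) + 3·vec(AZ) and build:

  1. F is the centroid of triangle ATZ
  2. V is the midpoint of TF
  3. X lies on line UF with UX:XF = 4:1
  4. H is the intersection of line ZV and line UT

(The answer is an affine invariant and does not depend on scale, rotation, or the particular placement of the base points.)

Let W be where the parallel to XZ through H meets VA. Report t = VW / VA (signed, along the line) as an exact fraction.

Work in coordinates with A = (0, 0), U = (1, 0), Z = (0, 1), T = (-1, 3).
1. F is the centroid of triangle ATZ ⇒ F = (-1/3, 4/3)
2. V is the midpoint of TF ⇒ V = (-2/3, 13/6)
3. X lies on line UF with UX:XF = 4:1 ⇒ X = (-1/15, 16/15)
4. H is the intersection of line ZV and line UT ⇒ H = (-2, 9/2)
through H parallel to XZ: direction (1/15, -1/15); meets VA at W = (-10/9, 65/18)
W = V + t·(A−V) with t = -2/3

t = -2/3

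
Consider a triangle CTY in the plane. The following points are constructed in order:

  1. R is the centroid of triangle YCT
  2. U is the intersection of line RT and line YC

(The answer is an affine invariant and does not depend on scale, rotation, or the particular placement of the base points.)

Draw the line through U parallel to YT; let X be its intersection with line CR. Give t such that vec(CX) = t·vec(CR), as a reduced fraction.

t = 3/4

Choose coordinates C = (0, 0), T = (1, 0), Y = (0, 1).
1. R is the centroid of triangle YCT ⇒ R = (1/3, 1/3)
2. U is the intersection of line RT and line YC ⇒ U = (0, 1/2)
through U parallel to YT: direction (1, -1); meets CR at X = (1/4, 1/4)
X = C + t·(R−C) with t = 3/4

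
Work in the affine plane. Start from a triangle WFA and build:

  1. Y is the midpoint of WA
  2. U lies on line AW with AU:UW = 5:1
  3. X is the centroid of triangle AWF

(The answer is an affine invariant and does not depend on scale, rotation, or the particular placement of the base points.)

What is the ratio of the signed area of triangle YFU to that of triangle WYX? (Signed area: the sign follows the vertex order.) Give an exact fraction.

[YFU]:[WYX] = 2

Assign W = (0, 0), F = (1, 0), A = (0, 1) — the answer is frame-independent, so this choice is without loss of generality.
1. Y is the midpoint of WA ⇒ Y = (0, 1/2)
2. U lies on line AW with AU:UW = 5:1 ⇒ U = (0, 1/6)
3. X is the centroid of triangle AWF ⇒ X = (1/3, 1/3)
2·[YFU] = -1/3, 2·[WYX] = -1/6
[YFU]:[WYX] = -1/3:-1/6 = 2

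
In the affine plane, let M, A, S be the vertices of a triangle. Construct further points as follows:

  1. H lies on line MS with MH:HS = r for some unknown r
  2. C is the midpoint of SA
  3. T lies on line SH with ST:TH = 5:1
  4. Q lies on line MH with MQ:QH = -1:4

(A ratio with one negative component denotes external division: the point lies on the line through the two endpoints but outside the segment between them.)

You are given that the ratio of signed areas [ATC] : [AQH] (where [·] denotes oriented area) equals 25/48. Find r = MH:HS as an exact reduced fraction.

r = 3/5

Assign M = (0, 0), A = (1, 0), S = (0, 1) — the answer is frame-independent, so this choice is without loss of generality.
1. With MH:HS = r, write λ = r/(r+1) so H = M + λ·(S−M); H is affine-linear in λ
2. C is the midpoint of SA ⇒ C = (1/2, 1/2)
3. T lies on line SH with ST:TH = 5:1 ⇒ T is an affine combination of earlier points and hence also affine-linear in λ
4. Q lies on line MH with MQ:QH = -1:4 ⇒ Q is an affine combination of earlier points and hence also affine-linear in λ
Every point depending on H is an affine combination of H and λ-independent points, so each such coordinate is linear in λ; the λ² term in each signed area is a multiple of (S−M)×(S−M) = 0, so 2·[ATC] and 2·[AQH] are each linear in λ. Evaluating at λ=0 and λ=1:
  2·[ATC] = 5/12·λ − 5/12,   2·[AQH] = -4/3·λ
So [ATC]:[AQH] = (5/12·λ − 5/12) / (-4/3·λ). Setting this equal to 25/48:
  5/12·λ − 5/12 = 25/48·(-4/3·λ)  ⇒  λ = 3/8
Then r = λ/(1−λ) = (3/8)/(5/8) = 3/5. Check: with r = 3/5, H = (0, 3/8) and [ATC]:[AQH] = 25/48 as required.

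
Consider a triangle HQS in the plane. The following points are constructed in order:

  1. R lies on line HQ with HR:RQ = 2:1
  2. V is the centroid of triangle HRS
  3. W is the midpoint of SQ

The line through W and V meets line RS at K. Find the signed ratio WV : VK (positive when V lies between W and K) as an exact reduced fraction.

Assign H = (0, 0), Q = (1, 0), S = (0, 1) — the answer is frame-independent, so this choice is without loss of generality.
1. R lies on line HQ with HR:RQ = 2:1 ⇒ R = (2/3, 0)
2. V is the centroid of triangle HRS ⇒ V = (2/9, 1/3)
3. W is the midpoint of SQ ⇒ W = (1/2, 1/2)
line WV meets RS at K = (8/21, 3/7)
V = W + t·(K−W) with t = 7/3, so WV:VK = 7/3:-4/3

WV:VK = -7/4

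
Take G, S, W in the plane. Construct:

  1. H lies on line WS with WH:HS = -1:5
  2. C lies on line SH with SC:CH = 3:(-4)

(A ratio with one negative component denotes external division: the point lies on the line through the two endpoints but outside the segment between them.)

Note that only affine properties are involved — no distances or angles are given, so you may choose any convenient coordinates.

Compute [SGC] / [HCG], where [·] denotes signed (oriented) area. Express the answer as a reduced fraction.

Work in coordinates with G = (0, 0), S = (1, 0), W = (0, 1).
1. H lies on line WS with WH:HS = -1:5 ⇒ H = (-1/4, 5/4)
2. C lies on line SH with SC:CH = 3:(-4) ⇒ C = (19/4, -15/4)
2·[SGC] = 15/4, 2·[HCG] = -5
[SGC]:[HCG] = 15/4:-5 = -3/4

[SGC]:[HCG] = -3/4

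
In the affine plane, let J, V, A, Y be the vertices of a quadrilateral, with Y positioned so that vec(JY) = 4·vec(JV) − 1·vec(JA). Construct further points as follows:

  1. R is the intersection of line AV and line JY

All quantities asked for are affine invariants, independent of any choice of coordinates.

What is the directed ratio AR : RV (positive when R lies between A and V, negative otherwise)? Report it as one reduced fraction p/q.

Work in coordinates with J = (0, 0), V = (1, 0), A = (0, 1), Y = (4, -1).
1. R is the intersection of line AV and line JY ⇒ R = (4/3, -1/3)
R = A + t·(V−A) with t = 4/3, so AR:RV = t:(1−t) = 4/3:-1/3

AR:RV = -4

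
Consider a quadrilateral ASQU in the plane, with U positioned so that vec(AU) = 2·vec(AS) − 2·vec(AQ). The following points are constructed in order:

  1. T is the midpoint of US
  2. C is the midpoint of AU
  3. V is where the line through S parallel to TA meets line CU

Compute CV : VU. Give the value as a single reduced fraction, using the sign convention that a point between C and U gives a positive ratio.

Set A = (0, 0), S = (1, 0), Q = (0, 1), U = (2, -2); any affine frame gives the same invariant.
1. T is the midpoint of US ⇒ T = (3/2, -1)
2. C is the midpoint of AU ⇒ C = (1, -1)
3. V is where the line through S parallel to TA meets line CU ⇒ V = (-2, 2)
V = C + t·(U−C) with t = -3, so CV:VU = t:(1−t) = -3:4

CV:VU = -3/4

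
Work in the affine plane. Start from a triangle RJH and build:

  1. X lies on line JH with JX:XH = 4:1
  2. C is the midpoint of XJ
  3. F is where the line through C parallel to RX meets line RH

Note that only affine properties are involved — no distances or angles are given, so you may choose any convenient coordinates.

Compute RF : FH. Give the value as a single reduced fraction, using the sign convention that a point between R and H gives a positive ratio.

RF:FH = -2/3

Work in coordinates with R = (0, 0), J = (1, 0), H = (0, 1).
1. X lies on line JH with JX:XH = 4:1 ⇒ X = (1/5, 4/5)
2. C is the midpoint of XJ ⇒ C = (3/5, 2/5)
3. F is where the line through C parallel to RX meets line RH ⇒ F = (0, -2)
F = R + t·(H−R) with t = -2, so RF:FH = t:(1−t) = -2:3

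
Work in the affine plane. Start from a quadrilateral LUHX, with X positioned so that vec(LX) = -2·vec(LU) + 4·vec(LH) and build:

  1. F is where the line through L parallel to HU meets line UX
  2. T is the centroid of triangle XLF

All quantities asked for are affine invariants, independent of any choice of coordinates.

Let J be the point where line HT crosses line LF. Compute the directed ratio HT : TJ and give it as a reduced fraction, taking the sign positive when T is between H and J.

Work in coordinates with L = (0, 0), U = (1, 0), H = (0, 1), X = (-2, 4).
1. F is where the line through L parallel to HU meets line UX ⇒ F = (4, -4)
2. T is the centroid of triangle XLF ⇒ T = (2/3, 0)
line HT meets LF at J = (2, -2)
T = H + t·(J−H) with t = 1/3, so HT:TJ = 1/3:2/3

HT:TJ = 1/2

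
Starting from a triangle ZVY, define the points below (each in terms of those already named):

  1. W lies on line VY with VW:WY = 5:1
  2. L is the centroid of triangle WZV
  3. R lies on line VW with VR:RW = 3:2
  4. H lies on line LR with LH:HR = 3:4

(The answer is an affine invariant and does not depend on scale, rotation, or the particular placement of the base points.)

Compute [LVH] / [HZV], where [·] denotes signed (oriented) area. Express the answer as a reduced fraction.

Assign Z = (0, 0), V = (1, 0), Y = (0, 1) — the answer is frame-independent, so this choice is without loss of generality.
1. W lies on line VY with VW:WY = 5:1 ⇒ W = (1/6, 5/6)
2. L is the centroid of triangle WZV ⇒ L = (7/18, 5/18)
3. R lies on line VW with VR:RW = 3:2 ⇒ R = (1/2, 1/2)
4. H lies on line LR with LH:HR = 3:4 ⇒ H = (55/126, 47/126)
2·[LVH] = 1/14, 2·[HZV] = 47/126
[LVH]:[HZV] = 1/14:47/126 = 9/47

[LVH]:[HZV] = 9/47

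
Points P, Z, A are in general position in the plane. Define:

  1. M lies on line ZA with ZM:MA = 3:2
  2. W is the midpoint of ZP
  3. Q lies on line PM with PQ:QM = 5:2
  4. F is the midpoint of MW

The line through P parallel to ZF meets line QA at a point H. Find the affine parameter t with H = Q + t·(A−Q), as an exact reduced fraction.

t = -45/32

Work in coordinates with P = (0, 0), Z = (1, 0), A = (0, 1).
1. M lies on line ZA with ZM:MA = 3:2 ⇒ M = (2/5, 3/5)
2. W is the midpoint of ZP ⇒ W = (1/2, 0)
3. Q lies on line PM with PQ:QM = 5:2 ⇒ Q = (2/7, 3/7)
4. F is the midpoint of MW ⇒ F = (9/20, 3/10)
through P parallel to ZF: direction (-11/20, 3/10); meets QA at H = (11/16, -3/8)
H = Q + t·(A−Q) with t = -45/32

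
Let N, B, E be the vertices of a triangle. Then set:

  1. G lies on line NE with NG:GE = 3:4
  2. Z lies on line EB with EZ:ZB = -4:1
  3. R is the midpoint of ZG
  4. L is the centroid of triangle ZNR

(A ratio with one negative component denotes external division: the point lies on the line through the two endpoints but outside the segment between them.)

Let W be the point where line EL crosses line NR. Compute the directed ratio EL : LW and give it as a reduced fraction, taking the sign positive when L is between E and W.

EL:LW = -8

Choose coordinates N = (0, 0), B = (1, 0), E = (0, 1).
1. G lies on line NE with NG:GE = 3:4 ⇒ G = (0, 3/7)
2. Z lies on line EB with EZ:ZB = -4:1 ⇒ Z = (4/3, -1/3)
3. R is the midpoint of ZG ⇒ R = (2/3, 1/21)
4. L is the centroid of triangle ZNR ⇒ L = (2/3, -2/21)
line EL meets NR at W = (7/12, 1/24)
L = E + t·(W−E) with t = 8/7, so EL:LW = 8/7:-1/7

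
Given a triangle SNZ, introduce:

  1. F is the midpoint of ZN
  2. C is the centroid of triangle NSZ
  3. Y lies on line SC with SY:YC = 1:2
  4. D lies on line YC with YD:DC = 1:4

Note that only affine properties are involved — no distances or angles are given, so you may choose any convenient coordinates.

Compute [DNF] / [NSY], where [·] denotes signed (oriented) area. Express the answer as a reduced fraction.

Choose coordinates S = (0, 0), N = (1, 0), Z = (0, 1).
1. F is the midpoint of ZN ⇒ F = (1/2, 1/2)
2. C is the centroid of triangle NSZ ⇒ C = (1/3, 1/3)
3. Y lies on line SC with SY:YC = 1:2 ⇒ Y = (1/9, 1/9)
4. D lies on line YC with YD:DC = 1:4 ⇒ D = (7/45, 7/45)
2·[DNF] = 31/90, 2·[NSY] = -1/9
[DNF]:[NSY] = 31/90:-1/9 = -31/10

[DNF]:[NSY] = -31/10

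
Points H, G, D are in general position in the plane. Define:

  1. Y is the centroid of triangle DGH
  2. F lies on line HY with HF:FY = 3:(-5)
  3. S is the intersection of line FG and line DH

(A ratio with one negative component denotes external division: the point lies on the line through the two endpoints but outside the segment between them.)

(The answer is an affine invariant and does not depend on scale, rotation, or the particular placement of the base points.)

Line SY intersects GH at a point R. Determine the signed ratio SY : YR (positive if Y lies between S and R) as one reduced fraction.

SY:YR = -2

Set H = (0, 0), G = (1, 0), D = (0, 1); any affine frame gives the same invariant.
1. Y is the centroid of triangle DGH ⇒ Y = (1/3, 1/3)
2. F lies on line HY with HF:FY = 3:(-5) ⇒ F = (-1/2, -1/2)
3. S is the intersection of line FG and line DH ⇒ S = (0, -1/3)
line SY meets GH at R = (1/6, 0)
Y = S + t·(R−S) with t = 2, so SY:YR = 2:-1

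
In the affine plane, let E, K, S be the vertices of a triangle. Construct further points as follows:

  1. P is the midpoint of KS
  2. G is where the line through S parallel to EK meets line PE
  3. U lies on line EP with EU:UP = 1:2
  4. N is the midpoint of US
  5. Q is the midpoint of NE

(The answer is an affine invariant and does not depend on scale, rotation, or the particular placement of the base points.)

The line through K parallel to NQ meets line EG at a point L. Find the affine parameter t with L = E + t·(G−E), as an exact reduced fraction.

t = 7/6

Choose coordinates E = (0, 0), K = (1, 0), S = (0, 1).
1. P is the midpoint of KS ⇒ P = (1/2, 1/2)
2. G is where the line through S parallel to EK meets line PE ⇒ G = (1, 1)
3. U lies on line EP with EU:UP = 1:2 ⇒ U = (1/6, 1/6)
4. N is the midpoint of US ⇒ N = (1/12, 7/12)
5. Q is the midpoint of NE ⇒ Q = (1/24, 7/24)
through K parallel to NQ: direction (-1/24, -7/24); meets EG at L = (7/6, 7/6)
L = E + t·(G−E) with t = 7/6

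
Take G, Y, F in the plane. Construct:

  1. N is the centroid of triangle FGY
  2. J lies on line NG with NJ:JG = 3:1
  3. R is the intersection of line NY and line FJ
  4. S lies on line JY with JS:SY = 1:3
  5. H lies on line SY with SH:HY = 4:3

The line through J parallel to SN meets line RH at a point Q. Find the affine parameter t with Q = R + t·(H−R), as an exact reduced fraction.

t = 2/21

Set G = (0, 0), Y = (1, 0), F = (0, 1); any affine frame gives the same invariant.
1. N is the centroid of triangle FGY ⇒ N = (1/3, 1/3)
2. J lies on line NG with NJ:JG = 3:1 ⇒ J = (1/12, 1/12)
3. R is the intersection of line NY and line FJ ⇒ R = (1/21, 10/21)
4. S lies on line JY with JS:SY = 1:3 ⇒ S = (5/16, 1/16)
5. H lies on line SY with SH:HY = 4:3 ⇒ H = (79/112, 3/112)
through J parallel to SN: direction (1/48, 13/48); meets RH at Q = (389/3528, 1529/3528)
Q = R + t·(H−R) with t = 2/21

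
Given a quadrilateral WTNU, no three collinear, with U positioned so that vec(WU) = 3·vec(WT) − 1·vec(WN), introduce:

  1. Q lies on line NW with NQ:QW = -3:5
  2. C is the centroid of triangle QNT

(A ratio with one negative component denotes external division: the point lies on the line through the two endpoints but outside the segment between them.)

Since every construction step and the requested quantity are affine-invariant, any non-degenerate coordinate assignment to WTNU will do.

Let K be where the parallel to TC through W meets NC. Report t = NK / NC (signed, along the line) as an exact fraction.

Work in coordinates with W = (0, 0), T = (1, 0), N = (0, 1), U = (3, -1).
1. Q lies on line NW with NQ:QW = -3:5 ⇒ Q = (0, 5/2)
2. C is the centroid of triangle QNT ⇒ C = (1/3, 7/6)
through W parallel to TC: direction (-2/3, 7/6); meets NC at K = (-4/9, 7/9)
K = N + t·(C−N) with t = -4/3

t = -4/3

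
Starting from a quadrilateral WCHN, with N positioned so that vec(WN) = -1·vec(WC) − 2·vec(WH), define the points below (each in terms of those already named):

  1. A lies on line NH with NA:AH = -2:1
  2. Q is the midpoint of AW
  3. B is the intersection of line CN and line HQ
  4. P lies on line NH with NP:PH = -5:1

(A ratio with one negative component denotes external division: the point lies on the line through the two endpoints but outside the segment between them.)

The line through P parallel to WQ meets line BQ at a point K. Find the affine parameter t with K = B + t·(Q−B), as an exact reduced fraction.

Choose coordinates W = (0, 0), C = (1, 0), H = (0, 1), N = (-1, -2).
1. A lies on line NH with NA:AH = -2:1 ⇒ A = (1, 4)
2. Q is the midpoint of AW ⇒ Q = (1/2, 2)
3. B is the intersection of line CN and line HQ ⇒ B = (-2, -3)
4. P lies on line NH with NP:PH = -5:1 ⇒ P = (1/4, 7/4)
through P parallel to WQ: direction (1/2, 2); meets BQ at K = (1/8, 5/4)
K = B + t·(Q−B) with t = 17/20

t = 17/20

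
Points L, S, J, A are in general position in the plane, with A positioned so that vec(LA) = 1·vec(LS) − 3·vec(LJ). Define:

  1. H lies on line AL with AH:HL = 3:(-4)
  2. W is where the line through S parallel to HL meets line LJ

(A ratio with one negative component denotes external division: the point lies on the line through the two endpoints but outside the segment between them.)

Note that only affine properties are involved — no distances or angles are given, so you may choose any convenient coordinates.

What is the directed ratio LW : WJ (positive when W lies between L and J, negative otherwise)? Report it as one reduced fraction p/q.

LW:WJ = -3/2

Assign L = (0, 0), S = (1, 0), J = (0, 1), A = (1, -3) — the answer is frame-independent, so this choice is without loss of generality.
1. H lies on line AL with AH:HL = 3:(-4) ⇒ H = (4, -12)
2. W is where the line through S parallel to HL meets line LJ ⇒ W = (0, 3)
W = L + t·(J−L) with t = 3, so LW:WJ = t:(1−t) = 3:-2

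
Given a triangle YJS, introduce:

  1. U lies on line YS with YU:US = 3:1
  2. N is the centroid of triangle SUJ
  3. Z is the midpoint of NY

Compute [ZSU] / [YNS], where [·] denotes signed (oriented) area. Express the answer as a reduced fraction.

Work in coordinates with Y = (0, 0), J = (1, 0), S = (0, 1).
1. U lies on line YS with YU:US = 3:1 ⇒ U = (0, 3/4)
2. N is the centroid of triangle SUJ ⇒ N = (1/3, 7/12)
3. Z is the midpoint of NY ⇒ Z = (1/6, 7/24)
2·[ZSU] = 1/24, 2·[YNS] = 1/3
[ZSU]:[YNS] = 1/24:1/3 = 1/8

[ZSU]:[YNS] = 1/8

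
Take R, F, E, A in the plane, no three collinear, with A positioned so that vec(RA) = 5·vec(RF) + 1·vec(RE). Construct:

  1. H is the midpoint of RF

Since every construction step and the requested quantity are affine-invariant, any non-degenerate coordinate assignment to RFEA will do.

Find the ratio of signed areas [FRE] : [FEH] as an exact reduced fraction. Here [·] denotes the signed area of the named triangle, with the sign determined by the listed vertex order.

[FRE]:[FEH] = -2

Work in coordinates with R = (0, 0), F = (1, 0), E = (0, 1), A = (5, 1).
1. H is the midpoint of RF ⇒ H = (1/2, 0)
2·[FRE] = -1, 2·[FEH] = 1/2
[FRE]:[FEH] = -1:1/2 = -2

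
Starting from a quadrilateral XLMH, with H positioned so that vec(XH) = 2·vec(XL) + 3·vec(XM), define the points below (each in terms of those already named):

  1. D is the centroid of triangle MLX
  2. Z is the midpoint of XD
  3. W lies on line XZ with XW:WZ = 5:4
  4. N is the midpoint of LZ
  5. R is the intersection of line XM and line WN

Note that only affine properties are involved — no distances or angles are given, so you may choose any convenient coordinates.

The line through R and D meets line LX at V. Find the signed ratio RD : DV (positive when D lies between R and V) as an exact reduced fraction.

RD:DV = -38/53

Work in coordinates with X = (0, 0), L = (1, 0), M = (0, 1), H = (2, 3).
1. D is the centroid of triangle MLX ⇒ D = (1/3, 1/3)
2. Z is the midpoint of XD ⇒ Z = (1/6, 1/6)
3. W lies on line XZ with XW:WZ = 5:4 ⇒ W = (5/54, 5/54)
4. N is the midpoint of LZ ⇒ N = (7/12, 1/12)
5. R is the intersection of line XM and line WN ⇒ R = (0, 5/53)
line RD meets LX at V = (-5/38, 0)
D = R + t·(V−R) with t = -38/15, so RD:DV = -38/15:53/15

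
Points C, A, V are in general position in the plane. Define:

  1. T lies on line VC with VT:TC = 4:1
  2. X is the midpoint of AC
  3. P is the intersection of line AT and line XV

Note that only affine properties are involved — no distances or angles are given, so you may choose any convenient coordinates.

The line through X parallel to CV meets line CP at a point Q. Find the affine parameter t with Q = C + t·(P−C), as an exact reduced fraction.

Choose coordinates C = (0, 0), A = (1, 0), V = (0, 1).
1. T lies on line VC with VT:TC = 4:1 ⇒ T = (0, 1/5)
2. X is the midpoint of AC ⇒ X = (1/2, 0)
3. P is the intersection of line AT and line XV ⇒ P = (4/9, 1/9)
through X parallel to CV: direction (0, 1); meets CP at Q = (1/2, 1/8)
Q = C + t·(P−C) with t = 9/8

t = 9/8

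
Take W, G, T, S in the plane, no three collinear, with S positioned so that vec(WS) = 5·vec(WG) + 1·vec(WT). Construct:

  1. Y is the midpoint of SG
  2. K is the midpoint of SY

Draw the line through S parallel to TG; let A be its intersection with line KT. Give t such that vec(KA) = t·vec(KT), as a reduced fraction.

t = -1/3

Assign W = (0, 0), G = (1, 0), T = (0, 1), S = (5, 1) — the answer is frame-independent, so this choice is without loss of generality.
1. Y is the midpoint of SG ⇒ Y = (3, 1/2)
2. K is the midpoint of SY ⇒ K = (4, 3/4)
through S parallel to TG: direction (1, -1); meets KT at A = (16/3, 2/3)
A = K + t·(T−K) with t = -1/3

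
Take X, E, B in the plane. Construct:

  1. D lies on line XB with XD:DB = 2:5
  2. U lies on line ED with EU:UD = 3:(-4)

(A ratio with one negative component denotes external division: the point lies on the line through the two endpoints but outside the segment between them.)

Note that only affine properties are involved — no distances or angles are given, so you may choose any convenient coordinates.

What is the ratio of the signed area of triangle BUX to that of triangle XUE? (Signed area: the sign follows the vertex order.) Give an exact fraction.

Assign X = (0, 0), E = (1, 0), B = (0, 1) — the answer is frame-independent, so this choice is without loss of generality.
1. D lies on line XB with XD:DB = 2:5 ⇒ D = (0, 2/7)
2. U lies on line ED with EU:UD = 3:(-4) ⇒ U = (4, -6/7)
2·[BUX] = -4, 2·[XUE] = 6/7
[BUX]:[XUE] = -4:6/7 = -14/3

[BUX]:[XUE] = -14/3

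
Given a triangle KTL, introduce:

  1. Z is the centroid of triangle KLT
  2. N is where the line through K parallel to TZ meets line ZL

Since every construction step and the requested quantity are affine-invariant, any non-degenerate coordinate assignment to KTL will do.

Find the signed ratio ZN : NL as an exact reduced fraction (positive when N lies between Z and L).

ZN:NL = -1/2

Choose coordinates K = (0, 0), T = (1, 0), L = (0, 1).
1. Z is the centroid of triangle KLT ⇒ Z = (1/3, 1/3)
2. N is where the line through K parallel to TZ meets line ZL ⇒ N = (2/3, -1/3)
N = Z + t·(L−Z) with t = -1, so ZN:NL = t:(1−t) = -1:2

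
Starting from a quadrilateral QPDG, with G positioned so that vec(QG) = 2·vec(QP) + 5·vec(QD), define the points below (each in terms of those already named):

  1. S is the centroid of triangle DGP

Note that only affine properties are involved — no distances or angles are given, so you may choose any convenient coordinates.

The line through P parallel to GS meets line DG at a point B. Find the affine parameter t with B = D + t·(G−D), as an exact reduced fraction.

Choose coordinates Q = (0, 0), P = (1, 0), D = (0, 1), G = (2, 5).
1. S is the centroid of triangle DGP ⇒ S = (1, 2)
through P parallel to GS: direction (-1, -3); meets DG at B = (4, 9)
B = D + t·(G−D) with t = 2

t = 2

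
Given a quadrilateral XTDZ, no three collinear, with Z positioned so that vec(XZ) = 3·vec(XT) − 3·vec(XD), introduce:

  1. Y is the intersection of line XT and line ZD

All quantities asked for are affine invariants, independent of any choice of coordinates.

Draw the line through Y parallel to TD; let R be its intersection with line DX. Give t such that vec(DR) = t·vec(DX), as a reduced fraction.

t = 1/4

Assign X = (0, 0), T = (1, 0), D = (0, 1), Z = (3, -3) — the answer is frame-independent, so this choice is without loss of generality.
1. Y is the intersection of line XT and line ZD ⇒ Y = (3/4, 0)
through Y parallel to TD: direction (-1, 1); meets DX at R = (0, 3/4)
R = D + t·(X−D) with t = 1/4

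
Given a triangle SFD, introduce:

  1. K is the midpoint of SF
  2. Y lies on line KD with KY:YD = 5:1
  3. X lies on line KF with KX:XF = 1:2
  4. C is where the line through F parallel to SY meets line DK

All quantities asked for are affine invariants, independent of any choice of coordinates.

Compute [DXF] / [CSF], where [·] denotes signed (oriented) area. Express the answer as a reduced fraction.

Work in coordinates with S = (0, 0), F = (1, 0), D = (0, 1).
1. K is the midpoint of SF ⇒ K = (1/2, 0)
2. Y lies on line KD with KY:YD = 5:1 ⇒ Y = (1/12, 5/6)
3. X lies on line KF with KX:XF = 1:2 ⇒ X = (2/3, 0)
4. C is where the line through F parallel to SY meets line DK ⇒ C = (11/12, -5/6)
2·[DXF] = 1/3, 2·[CSF] = -5/6
[DXF]:[CSF] = 1/3:-5/6 = -2/5

[DXF]:[CSF] = -2/5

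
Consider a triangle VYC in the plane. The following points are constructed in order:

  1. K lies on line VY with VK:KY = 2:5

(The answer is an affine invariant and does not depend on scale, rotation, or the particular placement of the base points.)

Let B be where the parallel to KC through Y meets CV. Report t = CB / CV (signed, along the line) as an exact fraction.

Work in coordinates with V = (0, 0), Y = (1, 0), C = (0, 1).
1. K lies on line VY with VK:KY = 2:5 ⇒ K = (2/7, 0)
through Y parallel to KC: direction (-2/7, 1); meets CV at B = (0, 7/2)
B = C + t·(V−C) with t = -5/2

t = -5/2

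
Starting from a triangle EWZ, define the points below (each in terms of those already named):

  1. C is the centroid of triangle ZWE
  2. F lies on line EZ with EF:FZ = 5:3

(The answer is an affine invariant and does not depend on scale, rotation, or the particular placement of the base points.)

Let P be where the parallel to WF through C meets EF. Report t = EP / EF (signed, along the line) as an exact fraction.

t = 13/15

Assign E = (0, 0), W = (1, 0), Z = (0, 1) — the answer is frame-independent, so this choice is without loss of generality.
1. C is the centroid of triangle ZWE ⇒ C = (1/3, 1/3)
2. F lies on line EZ with EF:FZ = 5:3 ⇒ F = (0, 5/8)
through C parallel to WF: direction (-1, 5/8); meets EF at P = (0, 13/24)
P = E + t·(F−E) with t = 13/15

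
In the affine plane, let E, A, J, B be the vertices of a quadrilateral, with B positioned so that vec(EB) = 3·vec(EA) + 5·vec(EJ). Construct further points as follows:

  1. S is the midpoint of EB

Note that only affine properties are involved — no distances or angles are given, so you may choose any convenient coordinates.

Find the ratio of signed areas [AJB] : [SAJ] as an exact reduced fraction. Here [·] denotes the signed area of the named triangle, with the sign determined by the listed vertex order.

Work in coordinates with E = (0, 0), A = (1, 0), J = (0, 1), B = (3, 5).
1. S is the midpoint of EB ⇒ S = (3/2, 5/2)
2·[AJB] = -7, 2·[SAJ] = -3
[AJB]:[SAJ] = -7:-3 = 7/3

[AJB]:[SAJ] = 7/3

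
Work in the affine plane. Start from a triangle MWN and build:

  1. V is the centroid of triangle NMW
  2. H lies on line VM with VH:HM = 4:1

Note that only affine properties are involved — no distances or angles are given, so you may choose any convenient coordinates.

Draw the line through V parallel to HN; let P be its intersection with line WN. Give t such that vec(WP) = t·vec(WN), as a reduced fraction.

t = 9/13

Work in coordinates with M = (0, 0), W = (1, 0), N = (0, 1).
1. V is the centroid of triangle NMW ⇒ V = (1/3, 1/3)
2. H lies on line VM with VH:HM = 4:1 ⇒ H = (1/15, 1/15)
through V parallel to HN: direction (-1/15, 14/15); meets WN at P = (4/13, 9/13)
P = W + t·(N−W) with t = 9/13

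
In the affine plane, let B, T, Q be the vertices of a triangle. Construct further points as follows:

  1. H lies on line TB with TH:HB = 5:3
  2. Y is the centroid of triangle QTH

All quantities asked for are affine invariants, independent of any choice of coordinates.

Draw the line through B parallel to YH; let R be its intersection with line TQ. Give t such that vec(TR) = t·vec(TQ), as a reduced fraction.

t = 4/5

Set B = (0, 0), T = (1, 0), Q = (0, 1); any affine frame gives the same invariant.
1. H lies on line TB with TH:HB = 5:3 ⇒ H = (3/8, 0)
2. Y is the centroid of triangle QTH ⇒ Y = (11/24, 1/3)
through B parallel to YH: direction (-1/12, -1/3); meets TQ at R = (1/5, 4/5)
R = T + t·(Q−T) with t = 4/5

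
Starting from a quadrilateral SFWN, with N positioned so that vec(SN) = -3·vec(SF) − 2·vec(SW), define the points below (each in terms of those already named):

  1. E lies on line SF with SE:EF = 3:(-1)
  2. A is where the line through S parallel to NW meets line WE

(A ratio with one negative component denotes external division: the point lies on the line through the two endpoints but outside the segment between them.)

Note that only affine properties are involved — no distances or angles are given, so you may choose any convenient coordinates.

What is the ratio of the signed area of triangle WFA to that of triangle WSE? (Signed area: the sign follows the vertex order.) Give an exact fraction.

Set S = (0, 0), F = (1, 0), W = (0, 1), N = (-3, -2); any affine frame gives the same invariant.
1. E lies on line SF with SE:EF = 3:(-1) ⇒ E = (3/2, 0)
2. A is where the line through S parallel to NW meets line WE ⇒ A = (3/5, 3/5)
2·[WFA] = 1/5, 2·[WSE] = 3/2
[WFA]:[WSE] = 1/5:3/2 = 2/15

[WFA]:[WSE] = 2/15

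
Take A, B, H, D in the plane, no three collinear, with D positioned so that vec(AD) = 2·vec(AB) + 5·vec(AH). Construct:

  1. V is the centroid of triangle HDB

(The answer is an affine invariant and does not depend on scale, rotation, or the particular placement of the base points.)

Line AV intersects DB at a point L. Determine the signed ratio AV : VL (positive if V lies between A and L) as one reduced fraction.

AV:VL = 3/2

Assign A = (0, 0), B = (1, 0), H = (0, 1), D = (2, 5) — the answer is frame-independent, so this choice is without loss of generality.
1. V is the centroid of triangle HDB ⇒ V = (1, 2)
line AV meets DB at L = (5/3, 10/3)
V = A + t·(L−A) with t = 3/5, so AV:VL = 3/5:2/5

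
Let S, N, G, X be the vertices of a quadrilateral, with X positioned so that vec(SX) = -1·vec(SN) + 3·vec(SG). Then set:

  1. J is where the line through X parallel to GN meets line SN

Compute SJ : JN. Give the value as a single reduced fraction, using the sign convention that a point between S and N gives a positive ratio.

Set S = (0, 0), N = (1, 0), G = (0, 1), X = (-1, 3); any affine frame gives the same invariant.
1. J is where the line through X parallel to GN meets line SN ⇒ J = (2, 0)
J = S + t·(N−S) with t = 2, so SJ:JN = t:(1−t) = 2:-1

SJ:JN = -2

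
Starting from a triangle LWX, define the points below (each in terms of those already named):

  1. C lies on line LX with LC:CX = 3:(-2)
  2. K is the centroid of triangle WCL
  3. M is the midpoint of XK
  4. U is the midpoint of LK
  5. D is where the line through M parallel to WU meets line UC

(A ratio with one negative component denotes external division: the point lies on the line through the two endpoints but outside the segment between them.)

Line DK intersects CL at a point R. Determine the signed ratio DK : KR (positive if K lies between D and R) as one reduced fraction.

Set L = (0, 0), W = (1, 0), X = (0, 1); any affine frame gives the same invariant.
1. C lies on line LX with LC:CX = 3:(-2) ⇒ C = (0, 3)
2. K is the centroid of triangle WCL ⇒ K = (1/3, 1)
3. M is the midpoint of XK ⇒ M = (1/6, 1)
4. U is the midpoint of LK ⇒ U = (1/6, 1/2)
5. D is where the line through M parallel to WU meets line UC ⇒ D = (19/144, 49/48)
line DK meets CL at R = (0, 30/29)
K = D + t·(R−D) with t = -29/19, so DK:KR = -29/19:48/19

DK:KR = -29/48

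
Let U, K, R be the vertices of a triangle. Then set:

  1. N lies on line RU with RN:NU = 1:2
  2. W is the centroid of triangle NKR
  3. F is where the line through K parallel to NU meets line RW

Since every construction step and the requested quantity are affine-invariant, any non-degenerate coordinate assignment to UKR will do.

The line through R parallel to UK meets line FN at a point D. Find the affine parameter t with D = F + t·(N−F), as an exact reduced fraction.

t = 4/3

Assign U = (0, 0), K = (1, 0), R = (0, 1) — the answer is frame-independent, so this choice is without loss of generality.
1. N lies on line RU with RN:NU = 1:2 ⇒ N = (0, 2/3)
2. W is the centroid of triangle NKR ⇒ W = (1/3, 5/9)
3. F is where the line through K parallel to NU meets line RW ⇒ F = (1, -1/3)
through R parallel to UK: direction (1, 0); meets FN at D = (-1/3, 1)
D = F + t·(N−F) with t = 4/3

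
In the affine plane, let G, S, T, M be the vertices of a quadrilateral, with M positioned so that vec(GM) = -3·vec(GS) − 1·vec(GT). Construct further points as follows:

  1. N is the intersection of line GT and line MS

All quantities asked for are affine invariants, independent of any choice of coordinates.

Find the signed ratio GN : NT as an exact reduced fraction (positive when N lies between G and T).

Work in coordinates with G = (0, 0), S = (1, 0), T = (0, 1), M = (-3, -1).
1. N is the intersection of line GT and line MS ⇒ N = (0, -1/4)
N = G + t·(T−G) with t = -1/4, so GN:NT = t:(1−t) = -1/4:5/4

GN:NT = -1/5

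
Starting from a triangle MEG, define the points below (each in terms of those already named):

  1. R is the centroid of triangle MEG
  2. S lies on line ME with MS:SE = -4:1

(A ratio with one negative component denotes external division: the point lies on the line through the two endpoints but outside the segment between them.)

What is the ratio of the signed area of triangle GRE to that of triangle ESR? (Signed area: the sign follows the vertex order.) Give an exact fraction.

Set M = (0, 0), E = (1, 0), G = (0, 1); any affine frame gives the same invariant.
1. R is the centroid of triangle MEG ⇒ R = (1/3, 1/3)
2. S lies on line ME with MS:SE = -4:1 ⇒ S = (4/3, 0)
2·[GRE] = 1/3, 2·[ESR] = 1/9
[GRE]:[ESR] = 1/3:1/9 = 3

[GRE]:[ESR] = 3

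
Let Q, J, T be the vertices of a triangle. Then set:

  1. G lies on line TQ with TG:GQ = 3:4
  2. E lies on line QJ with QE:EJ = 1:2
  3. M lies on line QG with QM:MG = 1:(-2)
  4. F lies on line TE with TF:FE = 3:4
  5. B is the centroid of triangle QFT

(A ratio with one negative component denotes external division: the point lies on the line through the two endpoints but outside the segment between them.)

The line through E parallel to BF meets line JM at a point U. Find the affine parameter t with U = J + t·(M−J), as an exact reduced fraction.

Work in coordinates with Q = (0, 0), J = (1, 0), T = (0, 1).
1. G lies on line TQ with TG:GQ = 3:4 ⇒ G = (0, 4/7)
2. E lies on line QJ with QE:EJ = 1:2 ⇒ E = (1/3, 0)
3. M lies on line QG with QM:MG = 1:(-2) ⇒ M = (0, -4/7)
4. F lies on line TE with TF:FE = 3:4 ⇒ F = (1/7, 4/7)
5. B is the centroid of triangle QFT ⇒ B = (1/21, 11/21)
through E parallel to BF: direction (2/21, 1/21); meets JM at U = (17/3, 8/3)
U = J + t·(M−J) with t = -14/3

t = -14/3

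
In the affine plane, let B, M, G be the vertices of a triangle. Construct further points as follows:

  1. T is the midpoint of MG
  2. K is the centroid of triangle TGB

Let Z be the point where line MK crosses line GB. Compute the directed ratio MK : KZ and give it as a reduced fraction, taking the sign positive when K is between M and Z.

MK:KZ = 5

Choose coordinates B = (0, 0), M = (1, 0), G = (0, 1).
1. T is the midpoint of MG ⇒ T = (1/2, 1/2)
2. K is the centroid of triangle TGB ⇒ K = (1/6, 1/2)
line MK meets GB at Z = (0, 3/5)
K = M + t·(Z−M) with t = 5/6, so MK:KZ = 5/6:1/6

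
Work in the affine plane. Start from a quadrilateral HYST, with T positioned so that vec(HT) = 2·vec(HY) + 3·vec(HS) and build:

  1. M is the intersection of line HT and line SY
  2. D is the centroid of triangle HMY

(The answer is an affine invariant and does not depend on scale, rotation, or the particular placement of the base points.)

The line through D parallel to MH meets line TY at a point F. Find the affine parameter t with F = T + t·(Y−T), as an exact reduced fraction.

Set H = (0, 0), Y = (1, 0), S = (0, 1), T = (2, 3); any affine frame gives the same invariant.
1. M is the intersection of line HT and line SY ⇒ M = (2/5, 3/5)
2. D is the centroid of triangle HMY ⇒ D = (7/15, 1/5)
through D parallel to MH: direction (-2/5, -3/5); meets TY at F = (5/3, 2)
F = T + t·(Y−T) with t = 1/3

t = 1/3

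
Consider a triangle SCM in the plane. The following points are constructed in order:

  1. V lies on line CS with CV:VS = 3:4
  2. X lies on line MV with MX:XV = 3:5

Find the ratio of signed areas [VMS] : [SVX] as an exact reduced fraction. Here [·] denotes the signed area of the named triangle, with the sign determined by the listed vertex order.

Set S = (0, 0), C = (1, 0), M = (0, 1); any affine frame gives the same invariant.
1. V lies on line CS with CV:VS = 3:4 ⇒ V = (4/7, 0)
2. X lies on line MV with MX:XV = 3:5 ⇒ X = (3/14, 5/8)
2·[VMS] = 4/7, 2·[SVX] = 5/14
[VMS]:[SVX] = 4/7:5/14 = 8/5

[VMS]:[SVX] = 8/5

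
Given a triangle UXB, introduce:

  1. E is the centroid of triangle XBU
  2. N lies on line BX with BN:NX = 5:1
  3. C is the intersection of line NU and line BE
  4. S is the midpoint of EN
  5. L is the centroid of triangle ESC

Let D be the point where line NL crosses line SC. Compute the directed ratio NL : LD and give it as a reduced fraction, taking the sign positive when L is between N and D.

Work in coordinates with U = (0, 0), X = (1, 0), B = (0, 1).
1. E is the centroid of triangle XBU ⇒ E = (1/3, 1/3)
2. N lies on line BX with BN:NX = 5:1 ⇒ N = (5/6, 1/6)
3. C is the intersection of line NU and line BE ⇒ C = (5/11, 1/11)
4. S is the midpoint of EN ⇒ S = (7/12, 1/4)
5. L is the centroid of triangle ESC ⇒ L = (181/396, 89/396)
line NL meets SC at D = (97/176, 37/176)
L = N + t·(D−N) with t = 4/3, so NL:LD = 4/3:-1/3

NL:LD = -4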